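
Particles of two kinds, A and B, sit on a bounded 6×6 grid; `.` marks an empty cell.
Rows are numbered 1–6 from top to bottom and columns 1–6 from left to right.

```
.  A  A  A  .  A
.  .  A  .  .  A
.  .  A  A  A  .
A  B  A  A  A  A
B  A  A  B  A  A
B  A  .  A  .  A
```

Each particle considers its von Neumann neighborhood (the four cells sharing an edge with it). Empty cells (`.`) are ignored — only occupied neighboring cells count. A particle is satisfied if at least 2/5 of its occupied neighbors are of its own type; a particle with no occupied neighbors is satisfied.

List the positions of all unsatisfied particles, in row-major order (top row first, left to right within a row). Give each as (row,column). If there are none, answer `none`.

Row 1: (1,2)A 1/1 ✓ · (1,3)A 3/3 ✓ · (1,4)A 1/1 ✓ · (1,6)A 1/1 ✓
Row 2: (2,3)A 2/2 ✓ · (2,6)A 1/1 ✓
Row 3: (3,3)A 3/3 ✓ · (3,4)A 3/3 ✓ · (3,5)A 2/2 ✓
Row 4: (4,1)A 0/2 ✗ · (4,2)B 0/3 ✗ · (4,3)A 3/4 ✓ · (4,4)A 3/4 ✓ · (4,5)A 4/4 ✓ · (4,6)A 2/2 ✓
Row 5: (5,1)B 1/3 ✗ · (5,2)A 2/4 ✓ · (5,3)A 2/3 ✓ · (5,4)B 0/4 ✗ · (5,5)A 2/3 ✓ · (5,6)A 3/3 ✓
Row 6: (6,1)B 1/2 ✓ · (6,2)A 1/2 ✓ · (6,4)A 0/1 ✗ · (6,6)A 1/1 ✓

(4,1), (4,2), (5,1), (5,4), (6,4)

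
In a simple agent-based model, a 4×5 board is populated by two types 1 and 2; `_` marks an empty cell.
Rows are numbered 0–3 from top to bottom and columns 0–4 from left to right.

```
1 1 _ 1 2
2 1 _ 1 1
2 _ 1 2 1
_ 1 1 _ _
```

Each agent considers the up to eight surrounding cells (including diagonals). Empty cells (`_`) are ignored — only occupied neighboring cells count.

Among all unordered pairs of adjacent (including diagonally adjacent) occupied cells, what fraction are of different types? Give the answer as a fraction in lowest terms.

Scan each occupied cell's neighbors to the right and below (and the two forward diagonals) so each pair is counted once.
From row 0: 5 unlike of 10 pairs (running 5/10).
From row 1: 4 unlike of 10 pairs (running 9/20).
From row 2: 4 unlike of 6 pairs (running 13/26).
From row 3: 0 unlike of 1 pairs (running 13/27).
Total adjacent occupied pairs: 27; unlike-type pairs: 13.
13/27 is already in lowest terms.

13/27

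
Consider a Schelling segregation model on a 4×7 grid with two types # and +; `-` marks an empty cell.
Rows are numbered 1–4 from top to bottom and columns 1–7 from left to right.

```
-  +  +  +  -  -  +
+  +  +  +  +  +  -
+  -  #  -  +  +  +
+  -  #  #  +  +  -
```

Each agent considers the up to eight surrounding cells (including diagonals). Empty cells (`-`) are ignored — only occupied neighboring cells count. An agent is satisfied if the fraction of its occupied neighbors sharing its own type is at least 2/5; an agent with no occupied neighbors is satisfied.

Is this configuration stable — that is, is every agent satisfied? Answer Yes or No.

Yes

(1,2)+ 4/4 satisfied
(1,3)+ 5/5 satisfied
(1,4)+ 4/4 satisfied
(1,7)+ 1/1 satisfied
(2,1)+ 3/3 satisfied
(2,2)+ 5/6 satisfied
(2,3)+ 5/6 satisfied
(2,4)+ 5/6 satisfied
(2,5)+ 5/5 satisfied
(2,6)+ 5/5 satisfied
(3,1)+ 3/3 satisfied
(3,3)# 2/5 satisfied
(3,5)+ 6/7 satisfied
(3,6)+ 6/6 satisfied
(3,7)+ 3/3 satisfied
(4,1)+ 1/1 satisfied
(4,3)# 2/2 satisfied
(4,4)# 2/4 satisfied
(4,5)+ 3/4 satisfied
(4,6)+ 4/4 satisfied
All meet the threshold, so the configuration is stable.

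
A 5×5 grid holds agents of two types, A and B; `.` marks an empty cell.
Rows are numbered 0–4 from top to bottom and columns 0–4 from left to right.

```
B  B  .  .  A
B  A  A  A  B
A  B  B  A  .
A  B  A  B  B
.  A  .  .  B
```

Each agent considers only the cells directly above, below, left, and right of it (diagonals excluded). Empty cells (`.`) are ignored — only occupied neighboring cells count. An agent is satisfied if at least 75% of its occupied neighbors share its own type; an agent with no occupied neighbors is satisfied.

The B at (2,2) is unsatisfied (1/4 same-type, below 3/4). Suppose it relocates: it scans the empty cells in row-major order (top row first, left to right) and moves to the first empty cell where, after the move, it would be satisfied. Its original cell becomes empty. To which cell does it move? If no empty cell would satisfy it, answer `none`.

(4,3)

Vacating (2,2). Empty cells in order:
  (0,2): 1/2 same-type → still unsatisfied.
  (0,3): 0/2 same-type → still unsatisfied.
  (2,4): 2/3 same-type → still unsatisfied.
  (4,0): 0/2 same-type → still unsatisfied.
  (4,2): 0/2 same-type → still unsatisfied.
  (4,3): 2/2 same-type → satisfied — stop here.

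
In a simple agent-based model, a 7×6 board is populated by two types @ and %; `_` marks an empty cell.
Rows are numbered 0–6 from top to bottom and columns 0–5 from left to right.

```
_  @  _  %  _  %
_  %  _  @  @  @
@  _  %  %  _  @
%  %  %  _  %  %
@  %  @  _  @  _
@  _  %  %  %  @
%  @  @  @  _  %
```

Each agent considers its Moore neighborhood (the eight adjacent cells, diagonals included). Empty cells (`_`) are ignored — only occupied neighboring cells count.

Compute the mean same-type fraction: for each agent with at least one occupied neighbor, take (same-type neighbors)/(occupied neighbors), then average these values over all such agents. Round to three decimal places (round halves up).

Row 0: (0,1)@ 0/1 · (0,3)% 0/2 · (0,5)% 0/2
Row 1: (1,1)% 1/3 · (1,3)@ 1/4 · (1,4)@ 3/6 · (1,5)@ 2/3
Row 2: (2,0)@ 0/3 · (2,2)% 4/5 · (2,3)% 3/5 · (2,5)@ 2/4
Row 3: (3,0)% 2/4 · (3,1)% 4/7 · (3,2)% 4/5 · (3,4)% 2/4 · (3,5)% 1/3
Row 4: (4,0)@ 1/4 · (4,1)% 4/7 · (4,2)@ 0/5 · (4,4)@ 1/5
Row 5: (5,0)@ 2/4 · (5,2)% 2/6 · (5,3)% 2/6 · (5,4)% 2/5 · (5,5)@ 1/3
Row 6: (6,0)% 0/2 · (6,1)@ 2/4 · (6,2)@ 2/4 · (6,3)@ 1/4 · (6,5)% 1/2
Sum over 30 agents: 0/1 + 0/2 + 0/2 + 1/3 + 1/4 + 3/6 + 2/3 + 0/3 + 4/5 + 3/5 + 2/4 + 2/4 + 4/7 + 4/5 + 2/4 + 1/3 + 1/4 + 4/7 + 0/5 + 1/5 + 2/4 + 2/6 + 2/6 + 2/5 + 1/3 + 0/2 + 2/4 + 2/4 + 1/4 + 1/2 = 4631/420; mean = 4631/420 ÷ 30 = 4631/12600 = 0.367539… → 0.368.

0.368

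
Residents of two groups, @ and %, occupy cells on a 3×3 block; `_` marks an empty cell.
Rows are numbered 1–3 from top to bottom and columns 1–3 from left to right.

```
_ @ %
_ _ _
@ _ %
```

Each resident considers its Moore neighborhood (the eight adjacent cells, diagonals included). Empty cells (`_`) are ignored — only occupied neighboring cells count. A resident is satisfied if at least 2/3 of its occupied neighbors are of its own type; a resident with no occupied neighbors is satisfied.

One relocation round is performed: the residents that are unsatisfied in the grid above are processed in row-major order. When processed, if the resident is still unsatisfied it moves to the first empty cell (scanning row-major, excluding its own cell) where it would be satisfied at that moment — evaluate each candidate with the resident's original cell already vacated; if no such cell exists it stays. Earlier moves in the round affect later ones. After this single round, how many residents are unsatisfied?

0

Initially unsatisfied (in order): (1,2), (1,3).
  (1,2) → (1,1).
  (1,3): now satisfied by earlier moves; stays.
Resulting grid:
@ _ %
_ _ _
@ _ %
All satisfied now.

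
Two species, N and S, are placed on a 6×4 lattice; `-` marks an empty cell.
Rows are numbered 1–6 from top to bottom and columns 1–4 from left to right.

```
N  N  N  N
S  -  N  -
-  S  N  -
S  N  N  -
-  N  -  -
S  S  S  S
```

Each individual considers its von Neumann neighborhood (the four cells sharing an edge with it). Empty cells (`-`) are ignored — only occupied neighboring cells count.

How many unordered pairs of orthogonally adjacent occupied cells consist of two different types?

5

Scan each occupied cell's neighbors to the right and below so each pair is counted once.
From row 1: 1 unlike of 5 pairs (running 1/5).
From row 2: 0 unlike of 1 pairs (running 1/6).
From row 3: 2 unlike of 3 pairs (running 3/9).
From row 4: 1 unlike of 3 pairs (running 4/12).
From row 5: 1 unlike of 1 pairs (running 5/13).
From row 6: 0 unlike of 3 pairs (running 5/16).
Total adjacent occupied pairs: 16; unlike-type pairs: 5.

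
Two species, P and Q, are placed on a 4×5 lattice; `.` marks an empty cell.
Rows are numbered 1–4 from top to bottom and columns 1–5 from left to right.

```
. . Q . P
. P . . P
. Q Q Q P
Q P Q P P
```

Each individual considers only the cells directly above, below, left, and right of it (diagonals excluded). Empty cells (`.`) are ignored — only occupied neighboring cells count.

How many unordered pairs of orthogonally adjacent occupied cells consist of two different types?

7

Scan each occupied cell's neighbors to the right and below so each pair is counted once.
Row 1: P(1,5)–P(2,5)=  → 0/1 unlike.
Row 2: P(2,2)–Q(3,2)≠ P(2,5)–P(3,5)=  → 1/2 unlike.
Row 3: Q(3,2)–Q(3,3)= Q(3,2)–P(4,2)≠ Q(3,3)–Q(3,4)= Q(3,3)–Q(4,3)= Q(3,4)–P(3,5)≠ Q(3,4)–P(4,4)≠ P(3,5)–P(4,5)=  → 3/7 unlike.
Row 4: Q(4,1)–P(4,2)≠ P(4,2)–Q(4,3)≠ Q(4,3)–P(4,4)≠ P(4,4)–P(4,5)=  → 3/4 unlike.
Total adjacent occupied pairs: 14; unlike-type pairs: 7.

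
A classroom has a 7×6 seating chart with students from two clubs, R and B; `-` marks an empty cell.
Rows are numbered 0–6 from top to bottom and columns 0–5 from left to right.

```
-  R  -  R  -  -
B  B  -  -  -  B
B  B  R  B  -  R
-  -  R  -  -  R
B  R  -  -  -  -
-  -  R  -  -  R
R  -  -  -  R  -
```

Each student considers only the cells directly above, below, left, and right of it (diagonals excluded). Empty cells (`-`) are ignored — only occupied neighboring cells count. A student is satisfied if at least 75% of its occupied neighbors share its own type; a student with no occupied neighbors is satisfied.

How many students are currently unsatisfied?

9

(0,1)R 0/1 ✗
(0,3)R 0/0 ✓
(1,0)B 2/2 ✓
(1,1)B 2/3 ✗
(1,5)B 0/1 ✗
(2,0)B 2/2 ✓
(2,1)B 2/3 ✗
(2,2)R 1/3 ✗
(2,3)B 0/1 ✗
(2,5)R 1/2 ✗
(3,2)R 1/1 ✓
(3,5)R 1/1 ✓
(4,0)B 0/1 ✗
(4,1)R 0/1 ✗
(5,2)R 0/0 ✓
(5,5)R 0/0 ✓
(6,0)R 0/0 ✓
(6,4)R 0/0 ✓
Unsatisfied: (0,1), (1,1), (1,5), (2,1), (2,2), (2,3), (2,5), (4,0), (4,1) — 9 in total.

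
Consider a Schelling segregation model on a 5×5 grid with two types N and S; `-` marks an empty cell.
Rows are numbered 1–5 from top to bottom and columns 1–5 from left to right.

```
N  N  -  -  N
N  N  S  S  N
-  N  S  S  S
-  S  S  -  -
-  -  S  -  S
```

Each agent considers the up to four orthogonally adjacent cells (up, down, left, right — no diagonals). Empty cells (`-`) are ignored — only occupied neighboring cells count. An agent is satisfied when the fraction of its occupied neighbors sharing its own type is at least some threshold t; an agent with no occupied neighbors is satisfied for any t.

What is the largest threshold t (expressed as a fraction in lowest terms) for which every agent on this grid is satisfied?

1/3

(1,1)N 2/2
(1,2)N 2/2
(1,5)N 1/1
(2,1)N 2/2
(2,2)N 3/4
(2,3)S 2/3
(2,4)S 2/3
(2,5)N 1/3
(3,2)N 1/3
(3,3)S 3/4
(3,4)S 3/3
(3,5)S 1/2
(4,2)S 1/2
(4,3)S 3/3
(5,3)S 1/1
(5,5)S — no occupied neighbors
The smallest same-type fraction is 1/3 at (2,5), which reduces to 1/3. Any threshold above that leaves this agent unsatisfied.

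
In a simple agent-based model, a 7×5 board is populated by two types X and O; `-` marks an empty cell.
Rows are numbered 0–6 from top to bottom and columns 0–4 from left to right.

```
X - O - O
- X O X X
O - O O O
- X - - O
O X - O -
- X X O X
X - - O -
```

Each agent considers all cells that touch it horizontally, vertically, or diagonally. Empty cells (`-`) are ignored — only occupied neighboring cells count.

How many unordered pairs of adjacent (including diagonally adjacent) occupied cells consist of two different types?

Scan each occupied cell's neighbors to the right and below (and the two forward diagonals) so each pair is counted once.
Row 0: X(0,0)–X(1,1)= O(0,2)–O(1,2)= O(0,2)–X(1,3)≠ O(0,2)–X(1,1)≠ O(0,4)–X(1,4)≠ O(0,4)–X(1,3)≠  → 4/6 unlike.
Row 1: X(1,1)–O(1,2)≠ X(1,1)–O(2,2)≠ X(1,1)–O(2,0)≠ O(1,2)–X(1,3)≠ O(1,2)–O(2,2)= O(1,2)–O(2,3)= X(1,3)–X(1,4)= X(1,3)–O(2,3)≠ X(1,3)–O(2,4)≠ X(1,3)–O(2,2)≠ X(1,4)–O(2,4)≠ X(1,4)–O(2,3)≠  → 9/12 unlike.
Row 2: O(2,0)–X(3,1)≠ O(2,2)–O(2,3)= O(2,2)–X(3,1)≠ O(2,3)–O(2,4)= O(2,3)–O(3,4)= O(2,4)–O(3,4)=  → 2/6 unlike.
Row 3: X(3,1)–X(4,1)= X(3,1)–O(4,0)≠ O(3,4)–O(4,3)=  → 1/3 unlike.
Row 4: O(4,0)–X(4,1)≠ O(4,0)–X(5,1)≠ X(4,1)–X(5,1)= X(4,1)–X(5,2)= O(4,3)–O(5,3)= O(4,3)–X(5,4)≠ O(4,3)–X(5,2)≠  → 4/7 unlike.
Row 5: X(5,1)–X(5,2)= X(5,1)–X(6,0)= X(5,2)–O(5,3)≠ X(5,2)–O(6,3)≠ O(5,3)–X(5,4)≠ O(5,3)–O(6,3)= X(5,4)–O(6,3)≠  → 4/7 unlike.
Total adjacent occupied pairs: 41; unlike-type pairs: 24.

24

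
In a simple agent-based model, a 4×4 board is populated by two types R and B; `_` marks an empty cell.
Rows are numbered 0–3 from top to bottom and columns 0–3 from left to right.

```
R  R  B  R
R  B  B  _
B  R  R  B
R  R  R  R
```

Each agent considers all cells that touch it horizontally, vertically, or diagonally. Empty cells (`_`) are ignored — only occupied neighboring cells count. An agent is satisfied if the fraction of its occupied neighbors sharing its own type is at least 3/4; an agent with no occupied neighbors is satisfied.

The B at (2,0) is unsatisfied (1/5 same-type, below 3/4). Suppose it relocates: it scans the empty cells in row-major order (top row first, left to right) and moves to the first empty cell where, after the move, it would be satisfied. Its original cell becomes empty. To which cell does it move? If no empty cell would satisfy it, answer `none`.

none

Vacating (2,0). Empty cells in order:
  (1,3): 3/5 same-type → still unsatisfied.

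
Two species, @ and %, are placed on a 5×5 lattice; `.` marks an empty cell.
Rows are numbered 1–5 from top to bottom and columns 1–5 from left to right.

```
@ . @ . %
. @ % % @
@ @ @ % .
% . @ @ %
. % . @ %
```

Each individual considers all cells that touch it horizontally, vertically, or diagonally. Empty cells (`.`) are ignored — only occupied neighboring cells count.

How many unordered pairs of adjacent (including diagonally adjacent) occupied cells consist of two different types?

19

Scan each occupied cell's neighbors to the right and below (and the two forward diagonals) so each pair is counted once.
From row 1: 3 unlike of 6 pairs (running 3/6).
From row 2: 6 unlike of 12 pairs (running 9/18).
From row 3: 5 unlike of 11 pairs (running 14/29).
From row 4: 4 unlike of 9 pairs (running 18/38).
From row 5: 1 unlike of 1 pairs (running 19/39).
Total adjacent occupied pairs: 39; unlike-type pairs: 19.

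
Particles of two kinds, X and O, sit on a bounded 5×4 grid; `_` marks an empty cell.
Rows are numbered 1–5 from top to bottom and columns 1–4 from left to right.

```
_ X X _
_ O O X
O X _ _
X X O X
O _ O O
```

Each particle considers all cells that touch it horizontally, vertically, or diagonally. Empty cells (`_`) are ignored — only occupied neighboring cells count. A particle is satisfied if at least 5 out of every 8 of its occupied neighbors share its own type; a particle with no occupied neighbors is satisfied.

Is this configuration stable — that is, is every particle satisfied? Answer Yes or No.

(1,2)X 1/3 ✗
(1,3)X 2/4 ✗
(2,2)O 2/5 ✗
(2,3)O 1/5 ✗
(2,4)X 1/2 ✗
(3,1)O 1/4 ✗
(3,2)X 2/6 ✗
(4,1)X 2/4 ✗
(4,2)X 2/6 ✗
(4,3)O 2/5 ✗
(4,4)X 0/3 ✗
(5,1)O 0/2 ✗
(5,3)O 2/4 ✗
(5,4)O 2/3 ✓
For instance (1,2) has only 1/3 same-type neighbors, below 5/8.

No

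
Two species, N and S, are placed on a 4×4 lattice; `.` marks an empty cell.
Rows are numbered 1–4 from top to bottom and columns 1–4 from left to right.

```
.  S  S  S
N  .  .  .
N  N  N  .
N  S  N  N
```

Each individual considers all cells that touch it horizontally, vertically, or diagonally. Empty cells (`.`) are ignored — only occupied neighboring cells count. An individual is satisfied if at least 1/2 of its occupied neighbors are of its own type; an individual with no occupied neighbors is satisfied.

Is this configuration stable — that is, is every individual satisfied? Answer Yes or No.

No

Row 1: (1,2)S 1/2 ok · (1,3)S 2/2 ok · (1,4)S 1/1 ok
Row 2: (2,1)N 2/3 ok
Row 3: (3,1)N 3/4 ok · (3,2)N 5/6 ok · (3,3)N 3/4 ok
Row 4: (4,1)N 2/3 ok · (4,2)S 0/5 unhappy · (4,3)N 3/4 ok · (4,4)N 2/2 ok
For instance (4,2) has only 0/5 same-type neighbors, below 1/2.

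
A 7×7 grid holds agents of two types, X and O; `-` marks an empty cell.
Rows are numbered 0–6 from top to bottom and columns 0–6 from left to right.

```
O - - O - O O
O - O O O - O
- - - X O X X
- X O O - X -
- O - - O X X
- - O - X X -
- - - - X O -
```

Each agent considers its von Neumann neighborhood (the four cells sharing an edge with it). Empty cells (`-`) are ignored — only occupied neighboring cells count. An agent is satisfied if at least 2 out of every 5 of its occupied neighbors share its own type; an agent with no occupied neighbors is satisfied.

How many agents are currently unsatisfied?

6

Row 0: (0,0)O 1/1 ok · (0,3)O 1/1 ok · (0,5)O 1/1 ok · (0,6)O 2/2 ok
Row 1: (1,0)O 1/1 ok · (1,2)O 1/1 ok · (1,3)O 3/4 ok · (1,4)O 2/2 ok · (1,6)O 1/2 ok
Row 2: (2,3)X 0/3 unhappy · (2,4)O 1/3 unhappy · (2,5)X 2/3 ok · (2,6)X 1/2 ok
Row 3: (3,1)X 0/2 unhappy · (3,2)O 1/2 ok · (3,3)O 1/2 ok · (3,5)X 2/2 ok
Row 4: (4,1)O 0/1 unhappy · (4,4)O 0/2 unhappy · (4,5)X 3/4 ok · (4,6)X 1/1 ok
Row 5: (5,2)O 0/0 ok · (5,4)X 2/3 ok · (5,5)X 2/3 ok
Row 6: (6,4)X 1/2 ok · (6,5)O 0/2 unhappy
Unsatisfied: (2,3), (2,4), (3,1), (4,1), (4,4), (6,5) — 6 in total.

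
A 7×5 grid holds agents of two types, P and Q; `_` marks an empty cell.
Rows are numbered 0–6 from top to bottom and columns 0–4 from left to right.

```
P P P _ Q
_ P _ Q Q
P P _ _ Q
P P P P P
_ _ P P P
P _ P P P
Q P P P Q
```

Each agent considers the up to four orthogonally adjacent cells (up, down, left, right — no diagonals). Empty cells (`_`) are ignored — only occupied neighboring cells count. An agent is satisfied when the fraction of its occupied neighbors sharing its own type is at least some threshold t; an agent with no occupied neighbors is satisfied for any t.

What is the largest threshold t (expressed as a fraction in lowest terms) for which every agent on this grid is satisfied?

0/1

Row 0: (0,0)P 1/1 · (0,1)P 3/3 · (0,2)P 1/1 · (0,4)Q 1/1
Row 1: (1,1)P 2/2 · (1,3)Q 1/1 · (1,4)Q 3/3
Row 2: (2,0)P 2/2 · (2,1)P 3/3 · (2,4)Q 1/2
Row 3: (3,0)P 2/2 · (3,1)P 3/3 · (3,2)P 3/3 · (3,3)P 3/3 · (3,4)P 2/3
Row 4: (4,2)P 3/3 · (4,3)P 4/4 · (4,4)P 3/3
Row 5: (5,0)P 0/1 · (5,2)P 3/3 · (5,3)P 4/4 · (5,4)P 2/3
Row 6: (6,0)Q 0/2 · (6,1)P 1/2 · (6,2)P 3/3 · (6,3)P 2/3 · (6,4)Q 0/2
The smallest same-type fraction is 0/1 at (5,0), which reduces to 0/1. Any threshold above that leaves this agent unsatisfied.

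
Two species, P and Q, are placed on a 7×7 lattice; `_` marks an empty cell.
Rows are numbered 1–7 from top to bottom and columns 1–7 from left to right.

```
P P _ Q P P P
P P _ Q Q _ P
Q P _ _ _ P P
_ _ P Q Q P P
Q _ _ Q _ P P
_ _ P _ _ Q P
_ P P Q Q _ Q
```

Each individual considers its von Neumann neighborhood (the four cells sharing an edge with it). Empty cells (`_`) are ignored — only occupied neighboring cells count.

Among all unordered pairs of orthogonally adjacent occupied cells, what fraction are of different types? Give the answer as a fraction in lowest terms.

Scan each occupied cell's neighbors to the right and below so each pair is counted once.
From row 1: 2 unlike of 9 pairs (running 2/9).
From row 2: 1 unlike of 5 pairs (running 3/14).
From row 3: 1 unlike of 4 pairs (running 4/18).
From row 4: 2 unlike of 7 pairs (running 6/25).
From row 5: 1 unlike of 3 pairs (running 7/28).
From row 6: 2 unlike of 3 pairs (running 9/31).
From row 7: 1 unlike of 3 pairs (running 10/34).
Total adjacent occupied pairs: 34; unlike-type pairs: 10.
10/34 reduces to 5/17.

5/17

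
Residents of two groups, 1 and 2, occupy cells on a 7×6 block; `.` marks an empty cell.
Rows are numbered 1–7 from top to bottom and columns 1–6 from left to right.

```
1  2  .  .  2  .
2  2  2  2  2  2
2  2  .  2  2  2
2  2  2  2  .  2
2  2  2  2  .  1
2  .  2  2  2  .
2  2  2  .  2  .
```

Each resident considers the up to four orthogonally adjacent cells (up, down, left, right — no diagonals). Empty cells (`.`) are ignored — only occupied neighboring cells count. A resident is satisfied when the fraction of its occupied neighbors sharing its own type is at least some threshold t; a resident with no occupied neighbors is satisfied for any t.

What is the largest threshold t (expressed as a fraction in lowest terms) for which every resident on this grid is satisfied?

0/1

(1,1)1 0/2
(1,2)2 1/2
(1,5)2 1/1
(2,1)2 2/3
(2,2)2 4/4
(2,3)2 2/2
(2,4)2 3/3
(2,5)2 4/4
(2,6)2 2/2
(3,1)2 3/3
(3,2)2 3/3
(3,4)2 3/3
(3,5)2 3/3
(3,6)2 3/3
(4,1)2 3/3
(4,2)2 4/4
(4,3)2 3/3
(4,4)2 3/3
(4,6)2 1/2
(5,1)2 3/3
(5,2)2 3/3
(5,3)2 4/4
(5,4)2 3/3
(5,6)1 0/1
(6,1)2 2/2
(6,3)2 3/3
(6,4)2 3/3
(6,5)2 2/2
(7,1)2 2/2
(7,2)2 2/2
(7,3)2 2/2
(7,5)2 1/1
The smallest same-type fraction is 0/2 at (1,1), which reduces to 0/1. Any threshold above that leaves this resident unsatisfied.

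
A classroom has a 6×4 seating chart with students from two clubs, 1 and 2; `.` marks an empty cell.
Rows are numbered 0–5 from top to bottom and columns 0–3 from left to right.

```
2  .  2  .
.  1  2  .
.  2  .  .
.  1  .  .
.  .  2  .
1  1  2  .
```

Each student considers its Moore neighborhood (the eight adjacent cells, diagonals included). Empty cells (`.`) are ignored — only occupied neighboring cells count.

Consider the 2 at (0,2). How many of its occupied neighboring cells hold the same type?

Occupied neighbors of (0,2): (1,1)=1, (1,2)=2.
Same type (2): 1 of 2.

1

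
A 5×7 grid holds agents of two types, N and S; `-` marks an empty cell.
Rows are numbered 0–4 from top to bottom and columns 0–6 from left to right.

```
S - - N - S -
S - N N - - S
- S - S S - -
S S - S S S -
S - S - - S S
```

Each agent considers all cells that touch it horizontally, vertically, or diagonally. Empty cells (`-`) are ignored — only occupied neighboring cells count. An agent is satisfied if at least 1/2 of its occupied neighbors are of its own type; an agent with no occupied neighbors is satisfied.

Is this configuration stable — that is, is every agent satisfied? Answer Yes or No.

(0,0)S 1/1 satisfied
(0,3)N 2/2 satisfied
(0,5)S 1/1 satisfied
(1,0)S 2/2 satisfied
(1,2)N 2/4 satisfied
(1,3)N 2/4 satisfied
(1,6)S 1/1 satisfied
(2,1)S 3/4 satisfied
(2,3)S 3/5 satisfied
(2,4)S 4/5 satisfied
(3,0)S 3/3 satisfied
(3,1)S 4/4 satisfied
(3,3)S 4/4 satisfied
(3,4)S 5/5 satisfied
(3,5)S 4/4 satisfied
(4,0)S 2/2 satisfied
(4,2)S 2/2 satisfied
(4,5)S 3/3 satisfied
(4,6)S 2/2 satisfied
All meet the threshold, so the configuration is stable.

Yes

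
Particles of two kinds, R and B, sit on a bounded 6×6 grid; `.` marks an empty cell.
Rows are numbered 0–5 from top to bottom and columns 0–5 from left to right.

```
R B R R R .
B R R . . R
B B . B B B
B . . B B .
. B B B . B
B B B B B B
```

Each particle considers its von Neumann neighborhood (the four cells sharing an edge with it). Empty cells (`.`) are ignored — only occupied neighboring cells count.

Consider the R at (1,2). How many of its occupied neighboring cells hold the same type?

2

Occupied neighbors of (1,2): (0,2)=R, (1,1)=R.
Same type (R): 2 of 2.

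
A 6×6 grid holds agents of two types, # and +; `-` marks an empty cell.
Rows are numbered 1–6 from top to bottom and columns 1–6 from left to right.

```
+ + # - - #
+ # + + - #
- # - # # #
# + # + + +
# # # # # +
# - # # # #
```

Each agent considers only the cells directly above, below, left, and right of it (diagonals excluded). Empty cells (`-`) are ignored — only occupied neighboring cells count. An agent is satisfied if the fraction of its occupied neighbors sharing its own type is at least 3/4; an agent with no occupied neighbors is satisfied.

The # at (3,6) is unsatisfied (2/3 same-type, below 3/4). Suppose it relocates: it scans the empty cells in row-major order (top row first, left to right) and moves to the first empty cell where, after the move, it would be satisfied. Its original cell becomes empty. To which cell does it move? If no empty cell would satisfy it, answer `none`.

Vacating (3,6). Empty cells in order:
  (1,4): 1/2 same-type → still unsatisfied.
  (1,5): 1/1 same-type → satisfied — stop here.

(1,5)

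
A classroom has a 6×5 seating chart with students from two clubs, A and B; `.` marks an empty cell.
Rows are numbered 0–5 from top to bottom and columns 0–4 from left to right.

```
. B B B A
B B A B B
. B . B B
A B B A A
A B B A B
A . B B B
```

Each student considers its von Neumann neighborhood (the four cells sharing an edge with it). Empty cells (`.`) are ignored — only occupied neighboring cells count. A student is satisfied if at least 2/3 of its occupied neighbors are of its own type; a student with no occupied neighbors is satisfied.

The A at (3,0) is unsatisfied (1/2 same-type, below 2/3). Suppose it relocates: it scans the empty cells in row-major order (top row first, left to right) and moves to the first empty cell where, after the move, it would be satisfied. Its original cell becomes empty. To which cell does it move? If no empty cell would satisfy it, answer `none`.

none

Vacating (3,0). Empty cells in order:
  (0,0): 0/2 same-type → still unsatisfied.
  (2,0): 0/2 same-type → still unsatisfied.
  (2,2): 1/4 same-type → still unsatisfied.
  (5,1): 1/3 same-type → still unsatisfied.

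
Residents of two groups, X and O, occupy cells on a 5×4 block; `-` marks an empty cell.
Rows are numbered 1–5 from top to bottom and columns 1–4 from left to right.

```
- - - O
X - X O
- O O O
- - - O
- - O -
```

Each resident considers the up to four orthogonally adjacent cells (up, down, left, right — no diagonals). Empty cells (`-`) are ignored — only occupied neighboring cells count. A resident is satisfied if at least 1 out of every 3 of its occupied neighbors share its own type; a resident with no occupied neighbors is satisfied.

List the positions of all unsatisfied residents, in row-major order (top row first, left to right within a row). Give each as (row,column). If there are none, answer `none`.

(2,3)

Row 1: (1,4)O 1/1 ok
Row 2: (2,1)X 0/0 ok · (2,3)X 0/2 unhappy · (2,4)O 2/3 ok
Row 3: (3,2)O 1/1 ok · (3,3)O 2/3 ok · (3,4)O 3/3 ok
Row 4: (4,4)O 1/1 ok
Row 5: (5,3)O 0/0 ok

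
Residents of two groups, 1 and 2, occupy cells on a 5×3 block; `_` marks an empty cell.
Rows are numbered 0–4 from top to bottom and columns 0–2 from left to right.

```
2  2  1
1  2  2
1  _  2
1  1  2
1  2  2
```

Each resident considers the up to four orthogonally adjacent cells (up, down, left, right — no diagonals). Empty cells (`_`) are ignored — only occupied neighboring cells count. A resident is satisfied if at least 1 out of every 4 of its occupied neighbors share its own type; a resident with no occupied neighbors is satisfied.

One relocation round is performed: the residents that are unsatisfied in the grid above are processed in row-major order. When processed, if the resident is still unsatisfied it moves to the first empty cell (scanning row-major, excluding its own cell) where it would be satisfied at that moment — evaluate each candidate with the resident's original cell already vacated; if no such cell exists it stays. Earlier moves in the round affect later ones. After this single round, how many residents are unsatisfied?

0

Initially unsatisfied (in order): (0,2).
  (0,2) → (2,1).
Resulting grid:
2 2 _
1 2 2
1 1 2
1 1 2
1 2 2
All satisfied now.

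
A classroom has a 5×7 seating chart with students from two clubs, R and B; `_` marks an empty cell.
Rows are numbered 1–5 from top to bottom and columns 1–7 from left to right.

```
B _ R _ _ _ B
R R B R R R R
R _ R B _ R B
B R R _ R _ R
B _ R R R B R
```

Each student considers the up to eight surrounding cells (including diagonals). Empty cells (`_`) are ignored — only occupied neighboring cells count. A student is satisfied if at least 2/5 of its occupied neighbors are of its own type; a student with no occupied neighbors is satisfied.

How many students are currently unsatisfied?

7

(1,1)B 0/2 ✗
(1,3)R 2/3 ✓
(1,7)B 0/2 ✗
(2,1)R 2/3 ✓
(2,2)R 4/6 ✓
(2,3)B 1/5 ✗
(2,4)R 3/5 ✓
(2,5)R 3/4 ✓
(2,6)R 3/5 ✓
(2,7)R 2/4 ✓
(3,1)R 3/4 ✓
(3,3)R 4/6 ✓
(3,4)B 1/6 ✗
(3,6)R 5/6 ✓
(3,7)B 0/4 ✗
(4,1)B 1/3 ✗
(4,2)R 4/6 ✓
(4,3)R 4/5 ✓
(4,5)R 3/5 ✓
(4,7)R 2/4 ✓
(5,1)B 1/2 ✓
(5,3)R 3/3 ✓
(5,4)R 4/4 ✓
(5,5)R 2/3 ✓
(5,6)B 0/4 ✗
(5,7)R 1/2 ✓
Unsatisfied: (1,1), (1,7), (2,3), (3,4), (3,7), (4,1), (5,6) — 7 in total.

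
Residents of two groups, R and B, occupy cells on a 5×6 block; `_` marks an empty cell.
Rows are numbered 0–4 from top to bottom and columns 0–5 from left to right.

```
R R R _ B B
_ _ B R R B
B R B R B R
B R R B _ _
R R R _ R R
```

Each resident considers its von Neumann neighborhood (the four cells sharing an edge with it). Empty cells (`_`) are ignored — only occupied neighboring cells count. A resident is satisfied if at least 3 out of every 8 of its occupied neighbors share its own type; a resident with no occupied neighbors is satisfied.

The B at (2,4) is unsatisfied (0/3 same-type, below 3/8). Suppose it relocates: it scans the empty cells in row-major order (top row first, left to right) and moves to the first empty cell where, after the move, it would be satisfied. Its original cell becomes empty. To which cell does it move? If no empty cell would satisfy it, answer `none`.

(1,0)

Vacating (2,4). Empty cells in order:
  (0,3): 1/3 same-type → still unsatisfied.
  (1,0): 1/2 same-type → satisfied — stop here.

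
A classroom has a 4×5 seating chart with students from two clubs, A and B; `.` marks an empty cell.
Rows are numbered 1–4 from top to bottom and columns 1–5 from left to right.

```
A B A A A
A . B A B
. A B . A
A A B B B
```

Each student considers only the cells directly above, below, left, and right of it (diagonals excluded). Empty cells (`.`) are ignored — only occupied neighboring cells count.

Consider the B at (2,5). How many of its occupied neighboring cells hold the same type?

Occupied neighbors of (2,5): (1,5)=A, (3,5)=A, (2,4)=A.
Same type (B): 0 of 3.

0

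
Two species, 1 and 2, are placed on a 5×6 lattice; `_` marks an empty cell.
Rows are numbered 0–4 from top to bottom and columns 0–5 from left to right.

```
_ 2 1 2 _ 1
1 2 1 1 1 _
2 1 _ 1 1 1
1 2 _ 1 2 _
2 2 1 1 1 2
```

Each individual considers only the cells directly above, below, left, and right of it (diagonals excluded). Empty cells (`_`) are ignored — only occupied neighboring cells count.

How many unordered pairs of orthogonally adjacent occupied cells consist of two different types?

17

Scan each occupied cell's neighbors to the right and below so each pair is counted once.
Row 0: 2(0,1)–1(0,2)≠ 2(0,1)–2(1,1)= 1(0,2)–2(0,3)≠ 1(0,2)–1(1,2)= 2(0,3)–1(1,3)≠  → 3/5 unlike.
Row 1: 1(1,0)–2(1,1)≠ 1(1,0)–2(2,0)≠ 2(1,1)–1(1,2)≠ 2(1,1)–1(2,1)≠ 1(1,2)–1(1,3)= 1(1,3)–1(1,4)= 1(1,3)–1(2,3)= 1(1,4)–1(2,4)=  → 4/8 unlike.
Row 2: 2(2,0)–1(2,1)≠ 2(2,0)–1(3,0)≠ 1(2,1)–2(3,1)≠ 1(2,3)–1(2,4)= 1(2,3)–1(3,3)= 1(2,4)–1(2,5)= 1(2,4)–2(3,4)≠  → 4/7 unlike.
Row 3: 1(3,0)–2(3,1)≠ 1(3,0)–2(4,0)≠ 2(3,1)–2(4,1)= 1(3,3)–2(3,4)≠ 1(3,3)–1(4,3)= 2(3,4)–1(4,4)≠  → 4/6 unlike.
Row 4: 2(4,0)–2(4,1)= 2(4,1)–1(4,2)≠ 1(4,2)–1(4,3)= 1(4,3)–1(4,4)= 1(4,4)–2(4,5)≠  → 2/5 unlike.
Total adjacent occupied pairs: 31; unlike-type pairs: 17.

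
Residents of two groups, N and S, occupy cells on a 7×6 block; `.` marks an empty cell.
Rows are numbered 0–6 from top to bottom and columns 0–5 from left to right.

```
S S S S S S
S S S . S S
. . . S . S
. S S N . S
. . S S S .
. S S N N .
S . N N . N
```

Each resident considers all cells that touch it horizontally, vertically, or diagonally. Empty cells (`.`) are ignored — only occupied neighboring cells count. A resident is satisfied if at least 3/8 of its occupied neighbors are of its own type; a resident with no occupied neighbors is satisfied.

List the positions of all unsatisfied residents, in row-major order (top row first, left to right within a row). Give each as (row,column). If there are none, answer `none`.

(0,0)S 3/3 ok
(0,1)S 5/5 ok
(0,2)S 4/4 ok
(0,3)S 4/4 ok
(0,4)S 4/4 ok
(0,5)S 3/3 ok
(1,0)S 3/3 ok
(1,1)S 5/5 ok
(1,2)S 5/5 ok
(1,4)S 6/6 ok
(1,5)S 4/4 ok
(2,3)S 3/4 ok
(2,5)S 3/3 ok
(3,1)S 2/2 ok
(3,2)S 4/5 ok
(3,3)N 0/5 unhappy
(3,5)S 2/2 ok
(4,2)S 5/7 ok
(4,3)S 4/7 ok
(4,4)S 2/5 ok
(5,1)S 3/4 ok
(5,2)S 3/6 ok
(5,3)N 3/7 ok
(5,4)N 3/5 ok
(6,0)S 1/1 ok
(6,2)N 2/4 ok
(6,3)N 3/4 ok
(6,5)N 1/1 ok

(3,3)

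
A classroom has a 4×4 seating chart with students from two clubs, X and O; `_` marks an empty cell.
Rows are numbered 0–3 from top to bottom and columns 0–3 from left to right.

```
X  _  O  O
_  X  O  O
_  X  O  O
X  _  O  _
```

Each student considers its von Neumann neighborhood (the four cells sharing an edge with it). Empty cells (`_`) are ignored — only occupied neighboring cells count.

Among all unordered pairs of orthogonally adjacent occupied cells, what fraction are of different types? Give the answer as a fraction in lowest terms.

2/11

Scan each occupied cell's neighbors to the right and below so each pair is counted once.
Row 0: O(0,2)–O(0,3)= O(0,2)–O(1,2)= O(0,3)–O(1,3)=  → 0/3 unlike.
Row 1: X(1,1)–O(1,2)≠ X(1,1)–X(2,1)= O(1,2)–O(1,3)= O(1,2)–O(2,2)= O(1,3)–O(2,3)=  → 1/5 unlike.
Row 2: X(2,1)–O(2,2)≠ O(2,2)–O(2,3)= O(2,2)–O(3,2)=  → 1/3 unlike.
Total adjacent occupied pairs: 11; unlike-type pairs: 2.
2/11 is already in lowest terms.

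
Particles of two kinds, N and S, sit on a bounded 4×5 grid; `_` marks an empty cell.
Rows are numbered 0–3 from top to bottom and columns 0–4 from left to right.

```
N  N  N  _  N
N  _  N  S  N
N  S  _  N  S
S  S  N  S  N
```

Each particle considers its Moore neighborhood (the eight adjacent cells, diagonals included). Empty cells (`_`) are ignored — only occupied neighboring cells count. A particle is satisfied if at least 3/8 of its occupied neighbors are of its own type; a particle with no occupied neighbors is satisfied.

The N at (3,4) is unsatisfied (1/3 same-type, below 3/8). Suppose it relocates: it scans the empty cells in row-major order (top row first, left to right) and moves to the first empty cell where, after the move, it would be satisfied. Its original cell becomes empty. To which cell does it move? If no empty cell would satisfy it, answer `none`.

Vacating (3,4). Empty cells in order:
  (0,3): 4/5 same-type → satisfied — stop here.

(0,3)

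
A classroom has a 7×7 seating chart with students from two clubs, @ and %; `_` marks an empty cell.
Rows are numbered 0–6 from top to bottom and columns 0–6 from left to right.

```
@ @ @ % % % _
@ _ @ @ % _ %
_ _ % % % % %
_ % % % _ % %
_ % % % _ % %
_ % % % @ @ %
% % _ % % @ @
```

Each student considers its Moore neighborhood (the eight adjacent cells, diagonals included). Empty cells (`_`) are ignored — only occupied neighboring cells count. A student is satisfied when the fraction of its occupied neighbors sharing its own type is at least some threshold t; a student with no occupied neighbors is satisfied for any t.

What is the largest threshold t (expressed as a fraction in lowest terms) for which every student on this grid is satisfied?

1/4

Row 0: (0,0)@ 2/2 · (0,1)@ 4/4 · (0,2)@ 3/4 · (0,3)% 2/5 · (0,4)% 3/4 · (0,5)% 3/3
Row 1: (1,0)@ 2/2 · (1,2)@ 3/6 · (1,3)@ 2/8 · (1,4)% 6/7 · (1,6)% 3/3
Row 2: (2,2)% 4/6 · (2,3)% 5/7 · (2,4)% 5/6 · (2,5)% 6/6 · (2,6)% 4/4
Row 3: (3,1)% 4/4 · (3,2)% 7/7 · (3,3)% 6/6 · (3,5)% 6/6 · (3,6)% 5/5
Row 4: (4,1)% 5/5 · (4,2)% 8/8 · (4,3)% 5/6 · (4,5)% 4/6 · (4,6)% 4/5
Row 5: (5,1)% 5/5 · (5,2)% 7/7 · (5,3)% 5/6 · (5,4)@ 2/7 · (5,5)@ 3/7 · (5,6)% 2/5
Row 6: (6,0)% 2/2 · (6,1)% 3/3 · (6,3)% 3/4 · (6,4)% 2/5 · (6,5)@ 3/5 · (6,6)@ 2/3
The smallest same-type fraction is 2/8 at (1,3), which reduces to 1/4. Any threshold above that leaves this student unsatisfied.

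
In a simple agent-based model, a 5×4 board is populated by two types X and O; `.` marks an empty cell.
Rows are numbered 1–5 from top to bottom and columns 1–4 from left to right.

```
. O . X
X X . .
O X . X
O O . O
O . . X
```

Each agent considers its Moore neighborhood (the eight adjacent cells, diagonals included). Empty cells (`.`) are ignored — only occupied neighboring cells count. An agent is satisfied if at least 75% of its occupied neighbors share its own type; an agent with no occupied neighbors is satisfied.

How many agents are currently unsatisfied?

8

(1,2)O 0/2 unhappy
(1,4)X 0/0 ok
(2,1)X 2/4 unhappy
(2,2)X 2/4 unhappy
(3,1)O 2/5 unhappy
(3,2)X 2/5 unhappy
(3,4)X 0/1 unhappy
(4,1)O 3/4 ok
(4,2)O 3/4 ok
(4,4)O 0/2 unhappy
(5,1)O 2/2 ok
(5,4)X 0/1 unhappy
Unsatisfied: (1,2), (2,1), (2,2), (3,1), (3,2), (3,4), (4,4), (5,4) — 8 in total.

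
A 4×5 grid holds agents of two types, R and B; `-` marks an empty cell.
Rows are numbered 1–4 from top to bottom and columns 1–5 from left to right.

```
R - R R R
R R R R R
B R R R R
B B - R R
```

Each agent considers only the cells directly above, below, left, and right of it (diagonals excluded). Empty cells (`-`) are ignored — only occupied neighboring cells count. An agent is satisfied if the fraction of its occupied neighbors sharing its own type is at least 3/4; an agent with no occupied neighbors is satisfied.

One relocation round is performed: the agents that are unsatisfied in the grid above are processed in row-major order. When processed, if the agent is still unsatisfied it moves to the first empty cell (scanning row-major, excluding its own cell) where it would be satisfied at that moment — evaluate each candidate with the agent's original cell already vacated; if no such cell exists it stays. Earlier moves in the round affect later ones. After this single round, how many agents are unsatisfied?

Initially unsatisfied (in order): (2,1), (3,1), (3,2), (4,2).
  (2,1) → (1,2).
  (3,1): no empty cell satisfies it; stays.
  (3,2): no empty cell satisfies it; stays.
  (4,2): no empty cell satisfies it; stays.
Resulting grid:
R R R R R
- R R R R
B R R R R
B B - R R
Unsatisfied now: (3,1), (3,2), (4,2).

3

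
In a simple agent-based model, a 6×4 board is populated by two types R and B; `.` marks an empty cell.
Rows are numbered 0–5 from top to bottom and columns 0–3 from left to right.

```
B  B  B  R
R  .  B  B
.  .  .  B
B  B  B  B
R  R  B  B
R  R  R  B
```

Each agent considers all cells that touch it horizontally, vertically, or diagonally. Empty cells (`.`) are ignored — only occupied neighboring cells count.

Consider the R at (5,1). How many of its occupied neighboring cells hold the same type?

4

Occupied neighbors of (5,1): (4,0)=R, (4,1)=R, (4,2)=B, (5,0)=R, (5,2)=R.
Same type (R): 4 of 5.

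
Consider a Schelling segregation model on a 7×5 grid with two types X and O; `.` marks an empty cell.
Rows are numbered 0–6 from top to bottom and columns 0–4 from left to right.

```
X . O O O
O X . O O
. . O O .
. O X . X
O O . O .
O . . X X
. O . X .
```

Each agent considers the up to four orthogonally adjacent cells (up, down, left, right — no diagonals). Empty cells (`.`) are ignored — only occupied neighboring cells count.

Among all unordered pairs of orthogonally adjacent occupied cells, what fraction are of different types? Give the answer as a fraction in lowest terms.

Scan each occupied cell's neighbors to the right and below so each pair is counted once.
Row 0: X(0,0)–O(1,0)≠ O(0,2)–O(0,3)= O(0,3)–O(0,4)= O(0,3)–O(1,3)= O(0,4)–O(1,4)=  → 1/5 unlike.
Row 1: O(1,0)–X(1,1)≠ O(1,3)–O(1,4)= O(1,3)–O(2,3)=  → 1/3 unlike.
Row 2: O(2,2)–O(2,3)= O(2,2)–X(3,2)≠  → 1/2 unlike.
Row 3: O(3,1)–X(3,2)≠ O(3,1)–O(4,1)=  → 1/2 unlike.
Row 4: O(4,0)–O(4,1)= O(4,0)–O(5,0)= O(4,3)–X(5,3)≠  → 1/3 unlike.
Row 5: X(5,3)–X(5,4)= X(5,3)–X(6,3)=  → 0/2 unlike.
Total adjacent occupied pairs: 17; unlike-type pairs: 5.
5/17 is already in lowest terms.

5/17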